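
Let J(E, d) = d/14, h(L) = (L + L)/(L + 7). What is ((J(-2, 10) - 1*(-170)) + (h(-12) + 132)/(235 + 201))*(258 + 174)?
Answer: 281867904/3815 ≈ 73884.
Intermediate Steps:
h(L) = 2*L/(7 + L) (h(L) = (2*L)/(7 + L) = 2*L/(7 + L))
J(E, d) = d/14 (J(E, d) = d*(1/14) = d/14)
((J(-2, 10) - 1*(-170)) + (h(-12) + 132)/(235 + 201))*(258 + 174) = (((1/14)*10 - 1*(-170)) + (2*(-12)/(7 - 12) + 132)/(235 + 201))*(258 + 174) = ((5/7 + 170) + (2*(-12)/(-5) + 132)/436)*432 = (1195/7 + (2*(-12)*(-⅕) + 132)*(1/436))*432 = (1195/7 + (24/5 + 132)*(1/436))*432 = (1195/7 + (684/5)*(1/436))*432 = (1195/7 + 171/545)*432 = (652472/3815)*432 = 281867904/3815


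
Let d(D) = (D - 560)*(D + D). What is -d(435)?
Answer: 108750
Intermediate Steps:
d(D) = 2*D*(-560 + D) (d(D) = (-560 + D)*(2*D) = 2*D*(-560 + D))
-d(435) = -2*435*(-560 + 435) = -2*435*(-125) = -1*(-108750) = 108750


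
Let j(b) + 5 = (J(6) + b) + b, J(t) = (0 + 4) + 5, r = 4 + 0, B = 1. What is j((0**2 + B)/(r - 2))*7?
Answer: 35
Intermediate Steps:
r = 4
J(t) = 9 (J(t) = 4 + 5 = 9)
j(b) = 4 + 2*b (j(b) = -5 + ((9 + b) + b) = -5 + (9 + 2*b) = 4 + 2*b)
j((0**2 + B)/(r - 2))*7 = (4 + 2*((0**2 + 1)/(4 - 2)))*7 = (4 + 2*((0 + 1)/2))*7 = (4 + 2*(1*(1/2)))*7 = (4 + 2*(1/2))*7 = (4 + 1)*7 = 5*7 = 35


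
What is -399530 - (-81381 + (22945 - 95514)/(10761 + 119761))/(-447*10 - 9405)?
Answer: -103365222212993/258713250 ≈ -3.9954e+5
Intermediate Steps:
-399530 - (-81381 + (22945 - 95514)/(10761 + 119761))/(-447*10 - 9405) = -399530 - (-81381 - 72569/130522)/(-4470 - 9405) = -399530 - (-81381 - 72569*1/130522)/(-13875) = -399530 - (-81381 - 10367/18646)*(-1)/13875 = -399530 - (-1517440493)*(-1)/(18646*13875) = -399530 - 1*1517440493/258713250 = -399530 - 1517440493/258713250 = -103365222212993/258713250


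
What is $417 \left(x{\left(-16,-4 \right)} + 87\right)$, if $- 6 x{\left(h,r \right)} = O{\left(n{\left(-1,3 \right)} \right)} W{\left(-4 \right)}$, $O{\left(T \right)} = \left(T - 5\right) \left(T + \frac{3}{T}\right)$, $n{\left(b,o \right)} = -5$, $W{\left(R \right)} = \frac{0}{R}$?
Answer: $36279$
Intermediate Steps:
$W{\left(R \right)} = 0$
$O{\left(T \right)} = \left(-5 + T\right) \left(T + \frac{3}{T}\right)$
$x{\left(h,r \right)} = 0$ ($x{\left(h,r \right)} = - \frac{\left(3 + \left(-5\right)^{2} - \frac{15}{-5} - -25\right) 0}{6} = - \frac{\left(3 + 25 - -3 + 25\right) 0}{6} = - \frac{\left(3 + 25 + 3 + 25\right) 0}{6} = - \frac{56 \cdot 0}{6} = \left(- \frac{1}{6}\right) 0 = 0$)
$417 \left(x{\left(-16,-4 \right)} + 87\right) = 417 \left(0 + 87\right) = 417 \cdot 87 = 36279$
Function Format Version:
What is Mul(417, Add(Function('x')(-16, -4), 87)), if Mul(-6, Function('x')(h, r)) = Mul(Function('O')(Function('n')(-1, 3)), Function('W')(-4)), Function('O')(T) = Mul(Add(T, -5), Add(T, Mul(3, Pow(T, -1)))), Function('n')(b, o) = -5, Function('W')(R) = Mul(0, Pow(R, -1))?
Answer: 36279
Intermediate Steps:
Function('W')(R) = 0
Function('O')(T) = Mul(Add(-5, T), Add(T, Mul(3, Pow(T, -1))))
Function('x')(h, r) = 0 (Function('x')(h, r) = Mul(Rational(-1, 6), Mul(Add(3, Pow(-5, 2), Mul(-15, Pow(-5, -1)), Mul(-5, -5)), 0)) = Mul(Rational(-1, 6), Mul(Add(3, 25, Mul(-15, Rational(-1, 5)), 25), 0)) = Mul(Rational(-1, 6), Mul(Add(3, 25, 3, 25), 0)) = Mul(Rational(-1, 6), Mul(56, 0)) = Mul(Rational(-1, 6), 0) = 0)
Mul(417, Add(Function('x')(-16, -4), 87)) = Mul(417, Add(0, 87)) = Mul(417, 87) = 36279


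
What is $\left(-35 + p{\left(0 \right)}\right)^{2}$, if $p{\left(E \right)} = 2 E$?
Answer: $1225$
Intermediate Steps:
$\left(-35 + p{\left(0 \right)}\right)^{2} = \left(-35 + 2 \cdot 0\right)^{2} = \left(-35 + 0\right)^{2} = \left(-35\right)^{2} = 1225$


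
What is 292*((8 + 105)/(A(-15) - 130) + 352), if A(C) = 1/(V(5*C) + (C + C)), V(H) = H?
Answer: 19173148/187 ≈ 1.0253e+5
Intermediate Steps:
A(C) = 1/(7*C) (A(C) = 1/(5*C + (C + C)) = 1/(5*C + 2*C) = 1/(7*C))
292*((8 + 105)/(A(-15) - 130) + 352) = 292*((8 + 105)/((⅐)/(-15) - 130) + 352) = 292*(113/((⅐)*(-1/15) - 130) + 352) = 292*(113/(-1/105 - 130) + 352) = 292*(113/(-13651/105) + 352) = 292*(113*(-105/13651) + 352) = 292*(-11865/13651 + 352) = 292*(4793287/13651) = 19173148/187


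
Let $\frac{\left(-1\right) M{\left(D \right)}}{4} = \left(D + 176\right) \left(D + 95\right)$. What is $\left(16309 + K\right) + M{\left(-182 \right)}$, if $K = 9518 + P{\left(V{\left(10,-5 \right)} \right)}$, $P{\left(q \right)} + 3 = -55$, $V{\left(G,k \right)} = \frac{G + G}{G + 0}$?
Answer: $23681$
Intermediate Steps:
$V{\left(G,k \right)} = 2$ ($V{\left(G,k \right)} = \frac{2 G}{G} = 2$)
$P{\left(q \right)} = -58$ ($P{\left(q \right)} = -3 - 55 = -58$)
$K = 9460$ ($K = 9518 - 58 = 9460$)
$M{\left(D \right)} = - 4 \left(95 + D\right) \left(176 + D\right)$ ($M{\left(D \right)} = - 4 \left(D + 176\right) \left(D + 95\right) = - 4 \left(176 + D\right) \left(95 + D\right) = - 4 \left(95 + D\right) \left(176 + D\right)$)
$\left(16309 + K\right) + M{\left(-182 \right)} = \left(16309 + 9460\right) - \left(-130408 + 132496\right) = 25769 - 2088 = 23681$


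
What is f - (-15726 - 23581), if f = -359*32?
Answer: 27819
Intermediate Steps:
f = -11488
f - (-15726 - 23581) = -11488 - (-15726 - 23581) = -11488 - 1*(-39307) = -11488 + 39307 = 27819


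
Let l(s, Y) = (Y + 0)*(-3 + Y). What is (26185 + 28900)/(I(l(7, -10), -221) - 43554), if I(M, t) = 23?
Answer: -55085/43531 ≈ -1.2654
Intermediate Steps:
l(s, Y) = Y*(-3 + Y)
(26185 + 28900)/(I(l(7, -10), -221) - 43554) = (26185 + 28900)/(23 - 43554) = 55085/(-43531) = 55085*(-1/43531) = -55085/43531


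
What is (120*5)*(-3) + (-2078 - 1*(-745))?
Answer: -3133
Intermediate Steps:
(120*5)*(-3) + (-2078 - 1*(-745)) = 600*(-3) + (-2078 + 745) = -1800 - 1333 = -3133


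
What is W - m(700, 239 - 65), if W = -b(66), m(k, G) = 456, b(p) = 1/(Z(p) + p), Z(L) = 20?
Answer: -39217/86 ≈ -456.01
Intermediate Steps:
b(p) = 1/(20 + p)
W = -1/86 (W = -1/(20 + 66) = -1/86 ≈ -0.011628)
W - m(700, 239 - 65) = -1/86 - 1*456 = -1/86 - 456 = -39217/86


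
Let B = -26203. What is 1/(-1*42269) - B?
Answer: 1107574606/42269 ≈ 26203.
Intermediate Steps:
1/(-1*42269) - B = 1/(-1*42269) - 1*(-26203) = 1/(-42269) + 26203 = -1/42269 + 26203 = 1107574606/42269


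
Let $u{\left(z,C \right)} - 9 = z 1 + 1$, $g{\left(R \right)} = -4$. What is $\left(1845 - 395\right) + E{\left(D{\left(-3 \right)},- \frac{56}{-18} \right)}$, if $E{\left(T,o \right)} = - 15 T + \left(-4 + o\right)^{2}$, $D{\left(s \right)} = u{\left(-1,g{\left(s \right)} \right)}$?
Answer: $\frac{106579}{81} \approx 1315.8$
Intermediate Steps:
$u{\left(z,C \right)} = 10 + z$ ($u{\left(z,C \right)} = 9 + \left(z 1 + 1\right) = 9 + \left(z + 1\right) = 9 + \left(1 + z\right) = 10 + z$)
$D{\left(s \right)} = 9$ ($D{\left(s \right)} = 10 - 1 = 9$)
$E{\left(T,o \right)} = \left(-4 + o\right)^{2} - 15 T$
$\left(1845 - 395\right) + E{\left(D{\left(-3 \right)},- \frac{56}{-18} \right)} = \left(1845 - 395\right) + \left(\left(-4 - \frac{56}{-18}\right)^{2} - 135\right) = 1450 - \left(135 - \left(-4 - - \frac{28}{9}\right)^{2}\right) = 1450 - \left(135 - \left(-4 + \frac{28}{9}\right)^{2}\right) = 1450 - \left(135 - \left(- \frac{8}{9}\right)^{2}\right) = 1450 + \left(\frac{64}{81} - 135\right) = 1450 - \frac{10871}{81} = \frac{106579}{81}$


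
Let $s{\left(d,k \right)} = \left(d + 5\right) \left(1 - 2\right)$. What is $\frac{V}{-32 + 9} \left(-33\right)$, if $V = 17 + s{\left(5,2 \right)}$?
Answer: $\frac{231}{23} \approx 10.043$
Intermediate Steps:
$s{\left(d,k \right)} = -5 - d$ ($s{\left(d,k \right)} = \left(5 + d\right) \left(-1\right) = -5 - d$)
$V = 7$ ($V = 17 - 10 = 7$)
$\frac{V}{-32 + 9} \left(-33\right) = \frac{7}{-32 + 9} \left(-33\right) = \frac{7}{-23} \left(-33\right) = 7 \left(- \frac{1}{23}\right) \left(-33\right) = \left(- \frac{7}{23}\right) \left(-33\right) = \frac{231}{23}$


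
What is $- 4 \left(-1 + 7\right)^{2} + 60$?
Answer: $-84$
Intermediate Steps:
$- 4 \left(-1 + 7\right)^{2} + 60 = - 4 \cdot 6^{2} + 60 = \left(-4\right) 36 + 60 = -144 + 60 = -84$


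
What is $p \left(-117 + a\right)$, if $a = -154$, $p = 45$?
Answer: $-12195$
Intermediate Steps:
$p \left(-117 + a\right) = 45 \left(-117 - 154\right) = 45 \left(-271\right) = -12195$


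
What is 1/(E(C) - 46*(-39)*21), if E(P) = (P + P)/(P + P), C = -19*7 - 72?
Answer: 1/37675 ≈ 2.6543e-5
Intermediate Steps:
C = -205 (C = -133 - 72 = -205)
E(P) = 1 (E(P) = (2*P)/((2*P)) = (2*P)*(1/(2*P)) = 1)
1/(E(C) - 46*(-39)*21) = 1/(1 - 46*(-39)*21) = 1/(1 + 1794*21) = 1/(1 + 37674) = 1/37675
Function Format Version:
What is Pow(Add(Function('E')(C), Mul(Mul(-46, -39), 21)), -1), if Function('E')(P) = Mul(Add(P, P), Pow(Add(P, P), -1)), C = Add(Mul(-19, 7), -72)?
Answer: Rational(1, 37675) ≈ 2.6543e-5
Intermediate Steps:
C = -205 (C = Add(-133, -72) = -205)
Function('E')(P) = 1 (Function('E')(P) = Mul(Mul(2, P), Pow(Mul(2, P), -1)) = Mul(Mul(2, P), Mul(Rational(1, 2), Pow(P, -1))) = 1)
Pow(Add(Function('E')(C), Mul(Mul(-46, -39), 21)), -1) = Pow(Add(1, Mul(Mul(-46, -39), 21)), -1) = Pow(Add(1, Mul(1794, 21)), -1) = Pow(Add(1, 37674), -1) = Pow(37675, -1) = Rational(1, 37675)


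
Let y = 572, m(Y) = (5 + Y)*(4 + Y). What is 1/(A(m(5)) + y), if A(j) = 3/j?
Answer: 30/17161 ≈ 0.0017482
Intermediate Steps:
m(Y) = (4 + Y)*(5 + Y)
1/(A(m(5)) + y) = 1/(3/(20 + 5**2 + 9*5) + 572) = 1/(3/(20 + 25 + 45) + 572) = 1/(3/90 + 572) = 1/(3*(1/90) + 572) = 1/(1/30 + 572) = 1/(17161/30) = 30/17161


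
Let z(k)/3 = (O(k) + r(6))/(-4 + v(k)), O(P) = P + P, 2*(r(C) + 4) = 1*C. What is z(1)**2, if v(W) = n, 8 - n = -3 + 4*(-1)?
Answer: 9/121 ≈ 0.074380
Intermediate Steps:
r(C) = -4 + C/2 (r(C) = -4 + (1*C)/2 = -4 + C/2)
n = 15 (n = 8 - (-3 + 4*(-1)) = 8 - (-3 - 4) = 8 - 1*(-7) = 8 + 7 = 15)
O(P) = 2*P
v(W) = 15
z(k) = -3/11 + 6*k/11 (z(k) = 3*((2*k + (-4 + (1/2)*6))/(-4 + 15)) = 3*((2*k + (-4 + 3))/11) = 3*((2*k - 1)*(1/11)) = 3*((-1 + 2*k)*(1/11)) = 3*(-1/11 + 2*k/11) = -3/11 + 6*k/11)
z(1)**2 = (-3/11 + (6/11)*1)**2 = (-3/11 + 6/11)**2 = (3/11)**2 = 9/121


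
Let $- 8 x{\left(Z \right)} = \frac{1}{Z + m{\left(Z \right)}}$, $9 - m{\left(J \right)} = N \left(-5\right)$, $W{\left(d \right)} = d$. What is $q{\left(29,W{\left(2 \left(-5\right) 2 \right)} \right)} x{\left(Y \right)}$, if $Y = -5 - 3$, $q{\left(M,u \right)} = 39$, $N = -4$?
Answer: $\frac{39}{152} \approx 0.25658$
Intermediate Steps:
$Y = -8$ ($Y = -5 - 3 = -8$)
$m{\left(J \right)} = -11$ ($m{\left(J \right)} = 9 - \left(-4\right) \left(-5\right) = 9 - 20 = -11$)
$x{\left(Z \right)} = - \frac{1}{8 \left(-11 + Z\right)}$ ($x{\left(Z \right)} = - \frac{1}{8 \left(Z - 11\right)} = - \frac{1}{8 \left(-11 + Z\right)}$)
$q{\left(29,W{\left(2 \left(-5\right) 2 \right)} \right)} x{\left(Y \right)} = 39 \left(- \frac{1}{-88 + 8 \left(-8\right)}\right) = 39 \left(- \frac{1}{-88 - 64}\right) = 39 \left(- \frac{1}{-152}\right) = 39 \left(\left(-1\right) \left(- \frac{1}{152}\right)\right) = 39 \cdot \frac{1}{152} = \frac{39}{152}$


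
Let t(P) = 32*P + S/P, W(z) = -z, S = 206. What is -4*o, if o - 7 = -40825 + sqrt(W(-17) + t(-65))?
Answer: 163272 - 4*I*sqrt(8729565)/65 ≈ 1.6327e+5 - 181.82*I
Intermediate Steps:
t(P) = 32*P + 206/P
o = -40818 + I*sqrt(8729565)/65 (o = 7 + (-40825 + sqrt(-1*(-17) + (32*(-65) + 206/(-65)))) = 7 + (-40825 + sqrt(17 + (-2080 + 206*(-1/65)))) = 7 + (-40825 + sqrt(17 + (-2080 - 206/65))) = 7 + (-40825 + sqrt(17 - 135406/65)) = 7 + (-40825 + sqrt(-134301/65)) = 7 + (-40825 + I*sqrt(8729565)/65) = -40818 + I*sqrt(8729565)/65 ≈ -40818.0 + 45.455*I)
-4*o = -4*(-40818 + I*sqrt(8729565)/65) = 163272 - 4*I*sqrt(8729565)/65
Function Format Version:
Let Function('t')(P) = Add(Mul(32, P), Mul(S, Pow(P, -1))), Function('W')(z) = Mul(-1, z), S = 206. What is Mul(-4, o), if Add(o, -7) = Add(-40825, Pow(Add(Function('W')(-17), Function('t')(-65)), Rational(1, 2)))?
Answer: Add(163272, Mul(Rational(-4, 65), I, Pow(8729565, Rational(1, 2)))) ≈ Add(1.6327e+5, Mul(-181.82, I))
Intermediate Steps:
Function('t')(P) = Add(Mul(32, P), Mul(206, Pow(P, -1)))
o = Add(-40818, Mul(Rational(1, 65), I, Pow(8729565, Rational(1, 2)))) (o = Add(7, Add(-40825, Pow(Add(Mul(-1, -17), Add(Mul(32, -65), Mul(206, Pow(-65, -1)))), Rational(1, 2)))) = Add(7, Add(-40825, Pow(Add(17, Add(-2080, Mul(206, Rational(-1, 65)))), Rational(1, 2)))) = Add(7, Add(-40825, Pow(Add(17, Add(-2080, Rational(-206, 65))), Rational(1, 2)))) = Add(7, Add(-40825, Pow(Add(17, Rational(-135406, 65)), Rational(1, 2)))) = Add(7, Add(-40825, Pow(Rational(-134301, 65), Rational(1, 2)))) = Add(7, Add(-40825, Mul(Rational(1, 65), I, Pow(8729565, Rational(1, 2))))) = Add(-40818, Mul(Rational(1, 65), I, Pow(8729565, Rational(1, 2)))) ≈ Add(-40818., Mul(45.455, I)))
Mul(-4, o) = Mul(-4, Add(-40818, Mul(Rational(1, 65), I, Pow(8729565, Rational(1, 2))))) = Add(163272, Mul(Rational(-4, 65), I, Pow(8729565, Rational(1, 2))))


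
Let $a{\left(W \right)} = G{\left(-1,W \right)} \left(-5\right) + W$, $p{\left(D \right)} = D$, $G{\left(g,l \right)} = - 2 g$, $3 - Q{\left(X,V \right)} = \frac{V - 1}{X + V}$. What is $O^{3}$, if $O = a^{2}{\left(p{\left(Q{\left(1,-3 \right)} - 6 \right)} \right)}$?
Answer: $11390625$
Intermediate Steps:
$Q{\left(X,V \right)} = 3 - \frac{-1 + V}{V + X}$ ($Q{\left(X,V \right)} = 3 - \frac{V - 1}{X + V} = 3 - \frac{-1 + V}{V + X}$)
$a{\left(W \right)} = -10 + W$ ($a{\left(W \right)} = \left(-2\right) \left(-1\right) \left(-5\right) + W = 2 \left(-5\right) + W = -10 + W$)
$O = 225$ ($O = \left(-10 - \left(6 - \frac{1 + 2 \left(-3\right) + 3 \cdot 1}{-3 + 1}\right)\right)^{2} = \left(-10 - \left(6 - \frac{1 - 6 + 3}{-2}\right)\right)^{2} = \left(-10 - 5\right)^{2} = \left(-15\right)^{2} = 225$)
$O^{3} = 225^{3} = 11390625$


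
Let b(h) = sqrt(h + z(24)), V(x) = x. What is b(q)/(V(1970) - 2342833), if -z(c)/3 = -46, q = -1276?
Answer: -I*sqrt(1138)/2340863 ≈ -1.4411e-5*I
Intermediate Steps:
z(c) = 138 (z(c) = -3*(-46) = 138)
b(h) = sqrt(138 + h) (b(h) = sqrt(h + 138) = sqrt(138 + h))
b(q)/(V(1970) - 2342833) = sqrt(138 - 1276)/(1970 - 2342833) = sqrt(-1138)/(-2340863) = (I*sqrt(1138))*(-1/2340863) = -I*sqrt(1138)/2340863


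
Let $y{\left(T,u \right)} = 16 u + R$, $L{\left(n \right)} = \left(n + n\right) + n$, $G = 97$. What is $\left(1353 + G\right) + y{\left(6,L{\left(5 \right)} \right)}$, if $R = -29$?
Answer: $1661$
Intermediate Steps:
$L{\left(n \right)} = 3 n$ ($L{\left(n \right)} = 2 n + n = 3 n$)
$y{\left(T,u \right)} = -29 + 16 u$ ($y{\left(T,u \right)} = 16 u - 29 = -29 + 16 u$)
$\left(1353 + G\right) + y{\left(6,L{\left(5 \right)} \right)} = \left(1353 + 97\right) - \left(29 - 16 \cdot 3 \cdot 5\right) = 1450 + \left(-29 + 16 \cdot 15\right) = 1450 + \left(-29 + 240\right) = 1450 + 211 = 1661$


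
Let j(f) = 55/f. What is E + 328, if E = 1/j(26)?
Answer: 18066/55 ≈ 328.47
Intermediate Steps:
E = 26/55 (E = 1/(55/26) = 26/55 ≈ 0.47273)
E + 328 = 26/55 + 328 = 18066/55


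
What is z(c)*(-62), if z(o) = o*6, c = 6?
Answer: -2232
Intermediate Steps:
z(o) = 6*o
z(c)*(-62) = (6*6)*(-62) = 36*(-62) = -2232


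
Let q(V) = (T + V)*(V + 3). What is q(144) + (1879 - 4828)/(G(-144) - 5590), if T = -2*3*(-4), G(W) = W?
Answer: 141609813/5734 ≈ 24697.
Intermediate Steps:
T = 24 (T = -6*(-4) = 24)
q(V) = (3 + V)*(24 + V) (q(V) = (24 + V)*(V + 3) = (24 + V)*(3 + V) = (3 + V)*(24 + V))
q(144) + (1879 - 4828)/(G(-144) - 5590) = (72 + 144² + 27*144) + (1879 - 4828)/(-144 - 5590) = (72 + 20736 + 3888) - 2949/(-5734) = 24696 - 2949*(-1/5734) = 24696 + 2949/5734 = 141609813/5734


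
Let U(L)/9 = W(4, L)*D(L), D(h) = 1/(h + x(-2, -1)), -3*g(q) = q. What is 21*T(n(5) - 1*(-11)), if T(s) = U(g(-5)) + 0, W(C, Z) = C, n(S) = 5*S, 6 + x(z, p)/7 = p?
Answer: -1134/71 ≈ -15.972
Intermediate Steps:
g(q) = -q/3
x(z, p) = -42 + 7*p
D(h) = 1/(-49 + h) (D(h) = 1/(h + (-42 + 7*(-1))) = 1/(h + (-42 - 7)) = 1/(h - 49) = 1/(-49 + h))
U(L) = 36/(-49 + L) (U(L) = 9*(4/(-49 + L)) = 36/(-49 + L))
T(s) = -54/71 (T(s) = 36/(-49 - 1/3*(-5)) + 0 = 36/(-49 + 5/3) + 0 = 36/(-142/3) + 0 = 36*(-3/142) + 0 = -54/71 + 0 = -54/71)
21*T(n(5) - 1*(-11)) = 21*(-54/71) = -1134/71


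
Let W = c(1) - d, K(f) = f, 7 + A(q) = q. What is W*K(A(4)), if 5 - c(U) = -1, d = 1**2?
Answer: -15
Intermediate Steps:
d = 1
A(q) = -7 + q
c(U) = 6 (c(U) = 5 - 1*(-1) = 5 + 1 = 6)
W = 5 (W = 6 - 1*1 = 6 - 1 = 5)
W*K(A(4)) = 5*(-7 + 4) = 5*(-3) = -15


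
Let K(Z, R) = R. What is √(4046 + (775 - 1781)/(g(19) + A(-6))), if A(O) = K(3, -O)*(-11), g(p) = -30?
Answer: √584133/12 ≈ 63.690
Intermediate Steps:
A(O) = 11*O (A(O) = -O*(-11) = 11*O)
√(4046 + (775 - 1781)/(g(19) + A(-6))) = √(4046 + (775 - 1781)/(-30 + 11*(-6))) = √(4046 - 1006/(-30 - 66)) = √(4046 - 1006/(-96)) = √(4046 - 1006*(-1/96)) = √(4046 + 503/48) = √(194711/48) = √584133/12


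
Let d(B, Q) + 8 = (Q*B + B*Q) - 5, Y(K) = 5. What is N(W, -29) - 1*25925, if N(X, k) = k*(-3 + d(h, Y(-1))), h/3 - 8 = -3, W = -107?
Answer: -29811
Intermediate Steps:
h = 15 (h = 24 + 3*(-3) = 24 - 9 = 15)
d(B, Q) = -13 + 2*B*Q (d(B, Q) = -8 + ((Q*B + B*Q) - 5) = -8 + ((B*Q + B*Q) - 5) = -8 + (2*B*Q - 5) = -8 + (-5 + 2*B*Q) = -13 + 2*B*Q)
N(X, k) = 134*k (N(X, k) = k*(-3 + (-13 + 2*15*5)) = k*(-3 + (-13 + 150)) = k*(-3 + 137) = k*134 = 134*k)
N(W, -29) - 1*25925 = 134*(-29) - 1*25925 = -3886 - 25925 = -29811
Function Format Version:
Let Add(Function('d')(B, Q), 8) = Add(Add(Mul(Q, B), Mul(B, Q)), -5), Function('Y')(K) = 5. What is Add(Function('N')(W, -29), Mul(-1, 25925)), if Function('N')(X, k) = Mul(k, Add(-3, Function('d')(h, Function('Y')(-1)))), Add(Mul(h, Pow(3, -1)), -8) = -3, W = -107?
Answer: -29811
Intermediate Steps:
h = 15 (h = Add(24, Mul(3, -3)) = Add(24, -9) = 15)
Function('d')(B, Q) = Add(-13, Mul(2, B, Q)) (Function('d')(B, Q) = Add(-8, Add(Add(Mul(Q, B), Mul(B, Q)), -5)) = Add(-8, Add(Add(Mul(B, Q), Mul(B, Q)), -5)) = Add(-8, Add(Mul(2, B, Q), -5)) = Add(-8, Add(-5, Mul(2, B, Q))) = Add(-13, Mul(2, B, Q)))
Function('N')(X, k) = Mul(134, k) (Function('N')(X, k) = Mul(k, Add(-3, Add(-13, Mul(2, 15, 5)))) = Mul(k, Add(-3, Add(-13, 150))) = Mul(k, Add(-3, 137)) = Mul(k, 134) = Mul(134, k))
Add(Function('N')(W, -29), Mul(-1, 25925)) = Add(Mul(134, -29), Mul(-1, 25925)) = Add(-3886, -25925) = -29811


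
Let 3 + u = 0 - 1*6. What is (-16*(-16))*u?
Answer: -2304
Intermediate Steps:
u = -9 (u = -3 + (0 - 1*6) = -3 + (0 - 6) = -3 - 6 = -9)
(-16*(-16))*u = -16*(-16)*(-9) = 256*(-9) = -2304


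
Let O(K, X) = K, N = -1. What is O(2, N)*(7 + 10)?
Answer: 34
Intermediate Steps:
O(2, N)*(7 + 10) = 2*(7 + 10) = 2*17 = 34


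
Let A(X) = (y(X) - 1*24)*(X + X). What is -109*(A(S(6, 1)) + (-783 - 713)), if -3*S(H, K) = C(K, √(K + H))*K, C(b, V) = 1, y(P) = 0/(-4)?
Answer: 161320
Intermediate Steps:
y(P) = 0 (y(P) = 0*(-¼) = 0)
S(H, K) = -K/3
A(X) = -48*X (A(X) = (0 - 1*24)*(X + X) = (0 - 24)*(2*X) = -48*X)
-109*(A(S(6, 1)) + (-783 - 713)) = -109*(-(-16) + (-783 - 713)) = -109*(-48*(-⅓) - 1496) = -109*(16 - 1496) = -109*(-1480) = 161320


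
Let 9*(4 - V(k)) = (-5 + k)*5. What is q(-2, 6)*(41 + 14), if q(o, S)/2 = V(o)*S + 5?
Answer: 17270/3 ≈ 5756.7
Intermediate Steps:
V(k) = 61/9 - 5*k/9 (V(k) = 4 - (-5 + k)*5/9 = 4 - (-25 + 5*k)/9 = 4 + (25/9 - 5*k/9) = 61/9 - 5*k/9)
q(o, S) = 10 + 2*S*(61/9 - 5*o/9) (q(o, S) = 2*((61/9 - 5*o/9)*S + 5) = 2*(S*(61/9 - 5*o/9) + 5) = 2*(5 + S*(61/9 - 5*o/9)) = 10 + 2*S*(61/9 - 5*o/9))
q(-2, 6)*(41 + 14) = (10 - 2/9*6*(-61 + 5*(-2)))*(41 + 14) = (10 - 2/9*6*(-61 - 10))*55 = (10 - 2/9*6*(-71))*55 = (10 + 284/3)*55 = (314/3)*55 = 17270/3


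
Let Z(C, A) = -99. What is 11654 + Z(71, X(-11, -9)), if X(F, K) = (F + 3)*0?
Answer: 11555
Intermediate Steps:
X(F, K) = 0 (X(F, K) = (3 + F)*0 = 0)
11654 + Z(71, X(-11, -9)) = 11654 - 99 = 11555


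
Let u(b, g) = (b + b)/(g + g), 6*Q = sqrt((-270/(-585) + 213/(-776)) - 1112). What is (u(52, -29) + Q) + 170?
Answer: 4878/29 + I*sqrt(28286673818)/30264 ≈ 168.21 + 5.5573*I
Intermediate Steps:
Q = I*sqrt(28286673818)/30264 (Q = sqrt((-270/(-585) + 213/(-776)) - 1112)/6 = sqrt((-270*(-1/585) + 213*(-1/776)) - 1112)/6 = sqrt((6/13 - 213/776) - 1112)/6 = sqrt(1887/10088 - 1112)/6 = sqrt(-11215969/10088)/6 = (I*sqrt(28286673818)/5044)/6 = I*sqrt(28286673818)/30264 ≈ 5.5573*I)
u(b, g) = b/g (u(b, g) = (2*b)/((2*g)) = (2*b)*(1/(2*g)) = b/g)
(u(52, -29) + Q) + 170 = (52/(-29) + I*sqrt(28286673818)/30264) + 170 = (52*(-1/29) + I*sqrt(28286673818)/30264) + 170 = (-52/29 + I*sqrt(28286673818)/30264) + 170 = 4878/29 + I*sqrt(28286673818)/30264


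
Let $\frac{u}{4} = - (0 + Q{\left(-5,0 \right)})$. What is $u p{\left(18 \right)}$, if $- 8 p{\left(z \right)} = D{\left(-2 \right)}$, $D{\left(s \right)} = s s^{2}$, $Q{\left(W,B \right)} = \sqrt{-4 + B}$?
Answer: $- 8 i \approx - 8.0 i$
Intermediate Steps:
$D{\left(s \right)} = s^{3}$
$p{\left(z \right)} = 1$ ($p{\left(z \right)} = - \frac{\left(-2\right)^{3}}{8} = \left(- \frac{1}{8}\right) \left(-8\right) = 1$)
$u = - 8 i$ ($u = 4 \left(- (0 + \sqrt{-4 + 0})\right) = 4 \left(- (0 + \sqrt{-4})\right) = 4 \left(- (0 + 2 i)\right) = 4 \left(- 2 i\right) = - 8 i \approx - 8.0 i$)
$u p{\left(18 \right)} = - 8 i 1 = - 8 i$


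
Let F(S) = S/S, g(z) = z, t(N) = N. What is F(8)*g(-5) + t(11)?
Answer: 6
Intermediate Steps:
F(S) = 1
F(8)*g(-5) + t(11) = 1*(-5) + 11 = -5 + 11 = 6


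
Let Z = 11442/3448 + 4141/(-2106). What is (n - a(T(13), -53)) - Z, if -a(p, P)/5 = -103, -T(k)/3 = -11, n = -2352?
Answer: -5207126195/1815372 ≈ -2868.4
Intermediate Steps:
T(k) = 33 (T(k) = -3*(-11) = 33)
a(p, P) = 515 (a(p, P) = -5*(-103) = 515)
Z = 2454671/1815372 (Z = 11442*(1/3448) + 4141*(-1/2106) = 5721/1724 - 4141/2106 = 2454671/1815372 ≈ 1.3522)
(n - a(T(13), -53)) - Z = (-2352 - 1*515) - 1*2454671/1815372 = (-2352 - 515) - 2454671/1815372 = -2867 - 2454671/1815372 = -5207126195/1815372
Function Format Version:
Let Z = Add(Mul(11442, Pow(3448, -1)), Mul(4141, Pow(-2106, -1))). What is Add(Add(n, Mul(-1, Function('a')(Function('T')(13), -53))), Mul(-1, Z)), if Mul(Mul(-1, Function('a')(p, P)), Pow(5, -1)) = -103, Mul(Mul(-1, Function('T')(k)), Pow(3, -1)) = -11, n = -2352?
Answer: Rational(-5207126195, 1815372) ≈ -2868.4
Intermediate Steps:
Function('T')(k) = 33 (Function('T')(k) = Mul(-3, -11) = 33)
Function('a')(p, P) = 515 (Function('a')(p, P) = Mul(-5, -103) = 515)
Z = Rational(2454671, 1815372) (Z = Add(Mul(11442, Rational(1, 3448)), Mul(4141, Rational(-1, 2106))) = Add(Rational(5721, 1724), Rational(-4141, 2106)) = Rational(2454671, 1815372) ≈ 1.3522)
Add(Add(n, Mul(-1, Function('a')(Function('T')(13), -53))), Mul(-1, Z)) = Add(Add(-2352, Mul(-1, 515)), Mul(-1, Rational(2454671, 1815372))) = Add(Add(-2352, -515), Rational(-2454671, 1815372)) = Add(-2867, Rational(-2454671, 1815372)) = Rational(-5207126195, 1815372)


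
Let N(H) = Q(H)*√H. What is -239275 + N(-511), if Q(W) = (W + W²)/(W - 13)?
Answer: -239275 - 130305*I*√511/262 ≈ -2.3928e+5 - 11243.0*I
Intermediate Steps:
Q(W) = (W + W²)/(-13 + W)
N(H) = H^(3/2)*(1 + H)/(-13 + H) (N(H) = (H*(1 + H)/(-13 + H))*√H = H^(3/2)*(1 + H)/(-13 + H))
-239275 + N(-511) = -239275 + (-511)^(3/2)*(1 - 511)/(-13 - 511) = -239275 - 511*I*√511*(-510)/(-524) = -239275 - 511*I*√511*(-1/524)*(-510) = -239275 - 130305*I*√511/262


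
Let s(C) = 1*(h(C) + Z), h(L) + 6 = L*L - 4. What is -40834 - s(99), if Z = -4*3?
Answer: -50613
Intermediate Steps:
Z = -12
h(L) = -10 + L**2 (h(L) = -6 + (L*L - 4) = -6 + (L**2 - 4) = -6 + (-4 + L**2) = -10 + L**2)
s(C) = -22 + C**2 (s(C) = 1*((-10 + C**2) - 12) = 1*(-22 + C**2) = -22 + C**2)
-40834 - s(99) = -40834 - (-22 + 99**2) = -40834 - (-22 + 9801) = -40834 - 1*9779 = -40834 - 9779 = -50613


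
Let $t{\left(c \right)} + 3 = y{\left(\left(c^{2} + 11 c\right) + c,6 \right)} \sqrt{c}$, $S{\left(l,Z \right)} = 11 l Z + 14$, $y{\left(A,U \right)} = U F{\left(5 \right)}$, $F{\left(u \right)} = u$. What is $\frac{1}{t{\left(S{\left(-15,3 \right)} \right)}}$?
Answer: $- \frac{1}{144303} - \frac{10 i \sqrt{481}}{144303} \approx -6.9299 \cdot 10^{-6} - 0.0015198 i$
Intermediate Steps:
$y{\left(A,U \right)} = 5 U$ ($y{\left(A,U \right)} = U 5 = 5 U$)
$S{\left(l,Z \right)} = 14 + 11 Z l$ ($S{\left(l,Z \right)} = 11 Z l + 14 = 14 + 11 Z l$)
$t{\left(c \right)} = -3 + 30 \sqrt{c}$ ($t{\left(c \right)} = -3 + 5 \cdot 6 \sqrt{c} = -3 + 30 \sqrt{c}$)
$\frac{1}{t{\left(S{\left(-15,3 \right)} \right)}} = \frac{1}{-3 + 30 \sqrt{14 + 11 \cdot 3 \left(-15\right)}} = \frac{1}{-3 + 30 \sqrt{14 - 495}} = \frac{1}{-3 + 30 \sqrt{-481}} = \frac{1}{-3 + 30 i \sqrt{481}}$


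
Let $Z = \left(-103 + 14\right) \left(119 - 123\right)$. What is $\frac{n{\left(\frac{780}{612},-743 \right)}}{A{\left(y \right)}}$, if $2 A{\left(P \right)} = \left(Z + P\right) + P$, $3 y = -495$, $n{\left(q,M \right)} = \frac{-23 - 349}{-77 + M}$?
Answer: $\frac{93}{2665} \approx 0.034897$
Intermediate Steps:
$Z = 356$ ($Z = \left(-89\right) \left(-4\right) = 356$)
$n{\left(q,M \right)} = - \frac{372}{-77 + M}$
$y = -165$ ($y = \frac{1}{3} \left(-495\right) = -165$)
$A{\left(P \right)} = 178 + P$ ($A{\left(P \right)} = \frac{\left(356 + P\right) + P}{2} = \frac{356 + 2 P}{2} = 178 + P$)
$\frac{n{\left(\frac{780}{612},-743 \right)}}{A{\left(y \right)}} = \frac{\left(-372\right) \frac{1}{-77 - 743}}{178 - 165} = \frac{\left(-372\right) \frac{1}{-820}}{13} = \left(-372\right) \left(- \frac{1}{820}\right) \frac{1}{13} = \frac{93}{205} \cdot \frac{1}{13} = \frac{93}{2665}$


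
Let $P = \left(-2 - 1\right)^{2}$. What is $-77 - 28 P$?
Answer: $-329$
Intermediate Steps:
$P = 9$ ($P = \left(-3\right)^{2} = 9$)
$-77 - 28 P = -77 - 252 = -329$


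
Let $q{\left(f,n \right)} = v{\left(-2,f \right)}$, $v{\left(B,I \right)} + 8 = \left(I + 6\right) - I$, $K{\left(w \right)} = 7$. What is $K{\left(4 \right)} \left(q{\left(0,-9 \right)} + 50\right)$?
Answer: $336$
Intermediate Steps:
$v{\left(B,I \right)} = -2$ ($v{\left(B,I \right)} = -8 + \left(\left(I + 6\right) - I\right) = -8 + \left(\left(6 + I\right) - I\right) = -8 + 6 = -2$)
$q{\left(f,n \right)} = -2$
$K{\left(4 \right)} \left(q{\left(0,-9 \right)} + 50\right) = 7 \left(-2 + 50\right) = 7 \cdot 48 = 336$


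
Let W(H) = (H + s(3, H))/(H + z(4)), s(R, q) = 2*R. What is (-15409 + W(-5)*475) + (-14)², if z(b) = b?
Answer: -15688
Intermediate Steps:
W(H) = (6 + H)/(4 + H) (W(H) = (H + 2*3)/(H + 4) = (H + 6)/(4 + H) = (6 + H)/(4 + H))
(-15409 + W(-5)*475) + (-14)² = (-15409 + ((6 - 5)/(4 - 5))*475) + (-14)² = (-15409 + (1/(-1))*475) + 196 = (-15409 - 1*1*475) + 196 = (-15409 - 1*475) + 196 = (-15409 - 475) + 196 = -15884 + 196 = -15688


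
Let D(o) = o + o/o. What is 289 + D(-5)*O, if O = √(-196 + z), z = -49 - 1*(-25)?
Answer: 289 - 8*I*√55 ≈ 289.0 - 59.33*I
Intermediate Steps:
z = -24 (z = -49 + 25 = -24)
D(o) = 1 + o (D(o) = o + 1 = 1 + o)
O = 2*I*√55 (O = √(-196 - 24) = √(-220) = 2*I*√55 ≈ 14.832*I)
289 + D(-5)*O = 289 + (1 - 5)*(2*I*√55) = 289 - 8*I*√55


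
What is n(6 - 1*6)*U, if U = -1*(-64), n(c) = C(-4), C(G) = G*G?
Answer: 1024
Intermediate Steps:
C(G) = G**2
n(c) = 16 (n(c) = (-4)**2 = 16)
U = 64
n(6 - 1*6)*U = 16*64 = 1024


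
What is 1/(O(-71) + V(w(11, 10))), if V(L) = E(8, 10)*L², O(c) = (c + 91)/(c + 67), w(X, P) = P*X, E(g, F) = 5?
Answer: 1/60495 ≈ 1.6530e-5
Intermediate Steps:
O(c) = (91 + c)/(67 + c)
V(L) = 5*L²
1/(O(-71) + V(w(11, 10))) = 1/((91 - 71)/(67 - 71) + 5*(10*11)²) = 1/(20/(-4) + 5*110²) = 1/(-¼*20 + 5*12100) = 1/(-5 + 60500) = 1/60495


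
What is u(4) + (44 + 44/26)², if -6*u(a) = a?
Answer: 1058170/507 ≈ 2087.1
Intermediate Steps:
u(a) = -a/6
u(4) + (44 + 44/26)² = -⅙*4 + (44 + 44/26)² = -⅔ + (44 + 44*(1/26))² = -⅔ + (44 + 22/13)² = -⅔ + (594/13)² = -⅔ + 352836/169 = 1058170/507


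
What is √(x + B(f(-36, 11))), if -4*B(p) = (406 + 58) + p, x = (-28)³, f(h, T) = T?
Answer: I*√88283/2 ≈ 148.56*I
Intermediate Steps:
x = -21952
B(p) = -116 - p/4 (B(p) = -((406 + 58) + p)/4 = -(464 + p)/4 = -116 - p/4)
√(x + B(f(-36, 11))) = √(-21952 + (-116 - ¼*11)) = √(-21952 + (-116 - 11/4)) = √(-21952 - 475/4) = √(-88283/4) = I*√88283/2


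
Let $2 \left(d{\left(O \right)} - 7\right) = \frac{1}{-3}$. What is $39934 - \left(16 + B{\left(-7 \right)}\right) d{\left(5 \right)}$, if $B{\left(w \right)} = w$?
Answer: $\frac{79745}{2} \approx 39873.0$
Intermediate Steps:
$d{\left(O \right)} = \frac{41}{6}$ ($d{\left(O \right)} = 7 + \frac{1}{2 \left(-3\right)} = 7 + \frac{1}{2} \left(- \frac{1}{3}\right) = 7 - \frac{1}{6} = \frac{41}{6}$)
$39934 - \left(16 + B{\left(-7 \right)}\right) d{\left(5 \right)} = 39934 - \left(16 - 7\right) \frac{41}{6} = 39934 - 9 \cdot \frac{41}{6} = 39934 - \frac{123}{2} = \frac{79745}{2}$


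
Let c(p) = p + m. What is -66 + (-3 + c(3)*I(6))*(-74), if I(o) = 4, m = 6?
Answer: -2508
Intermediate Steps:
c(p) = 6 + p (c(p) = p + 6 = 6 + p)
-66 + (-3 + c(3)*I(6))*(-74) = -66 + (-3 + (6 + 3)*4)*(-74) = -66 + (-3 + 9*4)*(-74) = -66 + (-3 + 36)*(-74) = -66 + 33*(-74) = -66 - 2442 = -2508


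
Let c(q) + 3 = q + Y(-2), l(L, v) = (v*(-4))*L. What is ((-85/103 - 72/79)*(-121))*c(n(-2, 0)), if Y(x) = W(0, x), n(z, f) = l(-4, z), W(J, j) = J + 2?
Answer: -56425083/8137 ≈ -6934.4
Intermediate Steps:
l(L, v) = -4*L*v (l(L, v) = (-4*v)*L = -4*L*v)
W(J, j) = 2 + J
n(z, f) = 16*z (n(z, f) = -4*(-4)*z = 16*z)
Y(x) = 2 (Y(x) = 2 + 0 = 2)
c(q) = -1 + q (c(q) = -3 + (q + 2) = -3 + (2 + q) = -1 + q)
((-85/103 - 72/79)*(-121))*c(n(-2, 0)) = ((-85/103 - 72/79)*(-121))*(-1 + 16*(-2)) = ((-85*1/103 - 72*1/79)*(-121))*(-1 - 32) = ((-85/103 - 72/79)*(-121))*(-33) = -14131/8137*(-121)*(-33) = (1709851/8137)*(-33) = -56425083/8137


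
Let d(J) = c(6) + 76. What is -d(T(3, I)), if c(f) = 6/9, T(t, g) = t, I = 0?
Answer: -230/3 ≈ -76.667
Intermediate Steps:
c(f) = ⅔ (c(f) = 6*(⅑) = ⅔)
d(J) = 230/3 (d(J) = ⅔ + 76 = 230/3)
-d(T(3, I)) = -1*230/3 = -230/3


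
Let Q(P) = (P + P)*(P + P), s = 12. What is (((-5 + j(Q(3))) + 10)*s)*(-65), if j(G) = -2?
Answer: -2340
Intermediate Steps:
Q(P) = 4*P² (Q(P) = (2*P)*(2*P) = 4*P²)
(((-5 + j(Q(3))) + 10)*s)*(-65) = (((-5 - 2) + 10)*12)*(-65) = ((-7 + 10)*12)*(-65) = (3*12)*(-65) = 36*(-65) = -2340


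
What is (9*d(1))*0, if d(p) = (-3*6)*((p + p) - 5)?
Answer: 0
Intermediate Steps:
d(p) = 90 - 36*p (d(p) = -18*(2*p - 5) = -18*(-5 + 2*p) = 90 - 36*p)
(9*d(1))*0 = (9*(90 - 36*1))*0 = (9*(90 - 36))*0 = (9*54)*0 = 486*0 = 0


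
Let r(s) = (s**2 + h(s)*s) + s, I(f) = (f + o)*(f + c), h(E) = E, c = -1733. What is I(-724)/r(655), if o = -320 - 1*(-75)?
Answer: 41769/15065 ≈ 2.7726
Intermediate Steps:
o = -245 (o = -320 + 75 = -245)
I(f) = (-1733 + f)*(-245 + f) (I(f) = (f - 245)*(f - 1733) = (-245 + f)*(-1733 + f) = (-1733 + f)*(-245 + f))
r(s) = s + 2*s**2 (r(s) = (s**2 + s*s) + s = (s**2 + s**2) + s = 2*s**2 + s = s + 2*s**2)
I(-724)/r(655) = (424585 + (-724)**2 - 1978*(-724))/((655*(1 + 2*655))) = (424585 + 524176 + 1432072)/((655*(1 + 1310))) = 2380833/((655*1311)) = 2380833/858705 = 2380833*(1/858705) = 41769/15065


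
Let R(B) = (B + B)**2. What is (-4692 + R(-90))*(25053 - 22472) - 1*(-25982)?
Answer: 71540330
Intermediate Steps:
R(B) = 4*B**2 (R(B) = (2*B)**2 = 4*B**2)
(-4692 + R(-90))*(25053 - 22472) - 1*(-25982) = (-4692 + 4*(-90)**2)*(25053 - 22472) - 1*(-25982) = (-4692 + 4*8100)*2581 + 25982 = (-4692 + 32400)*2581 + 25982 = 27708*2581 + 25982 = 71514348 + 25982 = 71540330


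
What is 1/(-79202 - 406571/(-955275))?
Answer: -955275/75659283979 ≈ -1.2626e-5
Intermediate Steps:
1/(-79202 - 406571/(-955275)) = 1/(-79202 - 406571*(-1/955275)) = 1/(-79202 + 406571/955275) = 1/(-75659283979/955275) = -955275/75659283979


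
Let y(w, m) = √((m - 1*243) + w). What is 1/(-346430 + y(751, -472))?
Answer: -1/346424 ≈ -2.8866e-6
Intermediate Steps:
y(w, m) = √(-243 + m + w) (y(w, m) = √((m - 243) + w) = √((-243 + m) + w) = √(-243 + m + w))
1/(-346430 + y(751, -472)) = 1/(-346430 + √(-243 - 472 + 751)) = 1/(-346430 + √36) = 1/(-346430 + 6) = 1/(-346424) = -1/346424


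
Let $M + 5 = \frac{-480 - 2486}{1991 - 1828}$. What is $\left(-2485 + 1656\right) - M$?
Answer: $- \frac{131346}{163} \approx -805.8$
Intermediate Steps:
$M = - \frac{3781}{163}$ ($M = -5 + \frac{-480 - 2486}{1991 - 1828} = -5 - \frac{2966}{163} = - \frac{3781}{163} \approx -23.196$)
$\left(-2485 + 1656\right) - M = \left(-2485 + 1656\right) - - \frac{3781}{163} = -829 + \frac{3781}{163} = - \frac{131346}{163}$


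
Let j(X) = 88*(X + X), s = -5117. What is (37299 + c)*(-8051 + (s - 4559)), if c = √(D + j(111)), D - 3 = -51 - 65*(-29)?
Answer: -661199373 - 17727*√21373 ≈ -6.6379e+8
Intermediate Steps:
j(X) = 176*X (j(X) = 88*(2*X) = 176*X)
D = 1837 (D = 3 + (-51 - 65*(-29)) = 3 + (-51 + 1885) = 3 + 1834 = 1837)
c = √21373 (c = √(1837 + 176*111) = √(1837 + 19536) = √21373 ≈ 146.20)
(37299 + c)*(-8051 + (s - 4559)) = (37299 + √21373)*(-8051 + (-5117 - 4559)) = (37299 + √21373)*(-8051 - 9676) = (37299 + √21373)*(-17727) = -661199373 - 17727*√21373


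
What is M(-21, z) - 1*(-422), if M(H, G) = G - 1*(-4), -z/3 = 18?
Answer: 372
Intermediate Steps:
z = -54 (z = -3*18 = -54)
M(H, G) = 4 + G (M(H, G) = G + 4 = 4 + G)
M(-21, z) - 1*(-422) = (4 - 54) - 1*(-422) = -50 + 422 = 372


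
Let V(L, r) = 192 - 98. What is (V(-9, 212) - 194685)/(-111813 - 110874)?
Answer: 194591/222687 ≈ 0.87383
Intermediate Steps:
V(L, r) = 94
(V(-9, 212) - 194685)/(-111813 - 110874) = (94 - 194685)/(-111813 - 110874) = -194591/(-222687) = -194591*(-1/222687) = 194591/222687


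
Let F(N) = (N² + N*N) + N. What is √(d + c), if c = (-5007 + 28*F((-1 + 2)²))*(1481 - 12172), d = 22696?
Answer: √52654489 ≈ 7256.3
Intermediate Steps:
F(N) = N + 2*N² (F(N) = (N² + N²) + N = 2*N² + N = N + 2*N²)
c = 52631793 (c = (-5007 + 28*((-1 + 2)²*(1 + 2*(-1 + 2)²)))*(1481 - 12172) = (-5007 + 28*(1²*(1 + 2*1²)))*(-10691) = (-5007 + 28*(1*(1 + 2*1)))*(-10691) = (-5007 + 28*(1*(1 + 2)))*(-10691) = (-5007 + 28*(1*3))*(-10691) = (-5007 + 28*3)*(-10691) = (-5007 + 84)*(-10691) = -4923*(-10691) = 52631793)
√(d + c) = √(22696 + 52631793) = √52654489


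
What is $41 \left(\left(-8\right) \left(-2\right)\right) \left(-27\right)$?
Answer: $-17712$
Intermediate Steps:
$41 \left(\left(-8\right) \left(-2\right)\right) \left(-27\right) = 41 \cdot 16 \left(-27\right) = 656 \left(-27\right) = -17712$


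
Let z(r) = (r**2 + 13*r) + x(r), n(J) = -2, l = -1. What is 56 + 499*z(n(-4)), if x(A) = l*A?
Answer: -9924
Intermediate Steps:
x(A) = -A
z(r) = r**2 + 12*r (z(r) = (r**2 + 13*r) - r = r**2 + 12*r)
56 + 499*z(n(-4)) = 56 + 499*(-2*(12 - 2)) = 56 + 499*(-2*10) = 56 + 499*(-20) = 56 - 9980 = -9924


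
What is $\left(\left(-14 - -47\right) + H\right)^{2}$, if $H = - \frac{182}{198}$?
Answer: $\frac{10086976}{9801} \approx 1029.2$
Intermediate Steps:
$H = - \frac{91}{99}$ ($H = \left(-182\right) \frac{1}{198} = - \frac{91}{99} \approx -0.91919$)
$\left(\left(-14 - -47\right) + H\right)^{2} = \left(\left(-14 - -47\right) - \frac{91}{99}\right)^{2} = \left(\left(-14 + 47\right) - \frac{91}{99}\right)^{2} = \left(33 - \frac{91}{99}\right)^{2} = \left(\frac{3176}{99}\right)^{2} = \frac{10086976}{9801}$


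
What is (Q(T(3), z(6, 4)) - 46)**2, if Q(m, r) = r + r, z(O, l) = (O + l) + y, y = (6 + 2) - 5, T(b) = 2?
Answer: 400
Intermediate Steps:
y = 3 (y = 8 - 5 = 3)
z(O, l) = 3 + O + l (z(O, l) = (O + l) + 3 = 3 + O + l)
Q(m, r) = 2*r
(Q(T(3), z(6, 4)) - 46)**2 = (2*(3 + 6 + 4) - 46)**2 = (2*13 - 46)**2 = (26 - 46)**2 = (-20)**2 = 400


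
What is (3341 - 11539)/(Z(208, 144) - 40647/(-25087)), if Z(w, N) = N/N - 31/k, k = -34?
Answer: -6992549684/3012653 ≈ -2321.1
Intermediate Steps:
Z(w, N) = 65/34 (Z(w, N) = N/N - 31/(-34) = 1 - 31*(-1/34) = 1 + 31/34 = 65/34)
(3341 - 11539)/(Z(208, 144) - 40647/(-25087)) = (3341 - 11539)/(65/34 - 40647/(-25087)) = -8198/(65/34 - 40647*(-1/25087)) = -8198/(65/34 + 40647/25087) = -8198/3012653/852958 = -8198*852958/3012653 = -6992549684/3012653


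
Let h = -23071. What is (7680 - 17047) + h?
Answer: -32438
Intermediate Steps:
(7680 - 17047) + h = (7680 - 17047) - 23071 = -9367 - 23071 = -32438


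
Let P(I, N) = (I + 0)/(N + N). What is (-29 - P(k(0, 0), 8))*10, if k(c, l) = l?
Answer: -290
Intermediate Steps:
P(I, N) = I/(2*N) (P(I, N) = I/((2*N)) = I*(1/(2*N)) = I/(2*N))
(-29 - P(k(0, 0), 8))*10 = (-29 - 0/(2*8))*10 = (-29 - 1*0)*10 = (-29 + 0)*10 = -29*10 = -290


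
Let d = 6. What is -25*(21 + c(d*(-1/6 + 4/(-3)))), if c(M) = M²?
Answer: -2550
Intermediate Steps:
-25*(21 + c(d*(-1/6 + 4/(-3)))) = -25*(21 + (6*(-1/6 + 4/(-3)))²) = -25*(21 + (6*(-1*⅙ + 4*(-⅓)))²) = -25*(21 + (6*(-⅙ - 4/3))²) = -25*(21 + (6*(-3/2))²) = -25*(21 + (-9)²) = -25*(21 + 81) = -25*102 = -2550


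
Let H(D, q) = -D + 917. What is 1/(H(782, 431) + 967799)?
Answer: 1/967934 ≈ 1.0331e-6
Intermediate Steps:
H(D, q) = 917 - D
1/(H(782, 431) + 967799) = 1/((917 - 1*782) + 967799) = 1/((917 - 782) + 967799) = 1/(135 + 967799) = 1/967934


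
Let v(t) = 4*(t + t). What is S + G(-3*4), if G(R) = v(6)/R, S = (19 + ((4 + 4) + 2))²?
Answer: 837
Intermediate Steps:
v(t) = 8*t (v(t) = 4*(2*t) = 8*t)
S = 841 (S = (19 + (8 + 2))² = (19 + 10)² = 29² = 841)
G(R) = 48/R (G(R) = (8*6)/R = 48/R)
S + G(-3*4) = 841 + 48/((-3*4)) = 841 + 48/(-12) = 841 + 48*(-1/12) = 841 - 4 = 837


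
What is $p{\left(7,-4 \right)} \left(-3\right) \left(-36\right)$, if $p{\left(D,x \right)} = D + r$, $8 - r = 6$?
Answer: $972$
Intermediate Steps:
$r = 2$ ($r = 8 - 6 = 2$)
$p{\left(D,x \right)} = 2 + D$ ($p{\left(D,x \right)} = D + 2 = 2 + D$)
$p{\left(7,-4 \right)} \left(-3\right) \left(-36\right) = \left(2 + 7\right) \left(-3\right) \left(-36\right) = 9 \left(-3\right) \left(-36\right) = \left(-27\right) \left(-36\right) = 972$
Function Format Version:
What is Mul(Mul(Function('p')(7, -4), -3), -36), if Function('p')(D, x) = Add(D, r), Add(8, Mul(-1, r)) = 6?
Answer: 972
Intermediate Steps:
r = 2 (r = Add(8, Mul(-1, 6)) = Add(8, -6) = 2)
Function('p')(D, x) = Add(2, D) (Function('p')(D, x) = Add(D, 2) = Add(2, D))
Mul(Mul(Function('p')(7, -4), -3), -36) = Mul(Mul(Add(2, 7), -3), -36) = Mul(Mul(9, -3), -36) = Mul(-27, -36) = 972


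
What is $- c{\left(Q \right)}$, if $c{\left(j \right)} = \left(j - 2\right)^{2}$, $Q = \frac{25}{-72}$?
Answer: $- \frac{28561}{5184} \approx -5.5095$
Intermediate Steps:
$Q = - \frac{25}{72}$ ($Q = 25 \left(- \frac{1}{72}\right) = - \frac{25}{72} \approx -0.34722$)
$c{\left(j \right)} = \left(-2 + j\right)^{2}$
$- c{\left(Q \right)} = - \left(-2 - \frac{25}{72}\right)^{2} = - \left(- \frac{169}{72}\right)^{2} = \left(-1\right) \frac{28561}{5184} = - \frac{28561}{5184}$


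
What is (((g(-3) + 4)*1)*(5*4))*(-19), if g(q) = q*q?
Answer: -4940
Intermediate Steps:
g(q) = q²
(((g(-3) + 4)*1)*(5*4))*(-19) = ((((-3)² + 4)*1)*(5*4))*(-19) = (((9 + 4)*1)*20)*(-19) = ((13*1)*20)*(-19) = (13*20)*(-19) = 260*(-19) = -4940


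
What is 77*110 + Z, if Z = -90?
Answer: 8380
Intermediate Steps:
77*110 + Z = 77*110 - 90 = 8470 - 90 = 8380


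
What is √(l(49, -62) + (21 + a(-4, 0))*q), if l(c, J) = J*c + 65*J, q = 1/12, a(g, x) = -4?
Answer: I*√254397/6 ≈ 84.063*I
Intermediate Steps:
q = 1/12 ≈ 0.083333
l(c, J) = 65*J + J*c
√(l(49, -62) + (21 + a(-4, 0))*q) = √(-62*(65 + 49) + (21 - 4)*(1/12)) = √(-62*114 + 17*(1/12)) = √(-7068 + 17/12) = √(-84799/12) = I*√254397/6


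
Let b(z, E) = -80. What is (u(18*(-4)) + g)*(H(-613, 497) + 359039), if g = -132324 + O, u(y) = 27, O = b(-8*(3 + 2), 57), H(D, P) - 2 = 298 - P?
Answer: -47502427434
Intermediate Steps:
H(D, P) = 300 - P (H(D, P) = 2 + (298 - P) = 300 - P)
O = -80
g = -132404 (g = -132324 - 80 = -132404)
(u(18*(-4)) + g)*(H(-613, 497) + 359039) = (27 - 132404)*((300 - 1*497) + 359039) = -132377*((300 - 497) + 359039) = -132377*(-197 + 359039) = -132377*358842 = -47502427434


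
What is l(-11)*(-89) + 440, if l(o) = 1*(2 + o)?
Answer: 1241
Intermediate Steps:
l(o) = 2 + o
l(-11)*(-89) + 440 = (2 - 11)*(-89) + 440 = -9*(-89) + 440 = 801 + 440 = 1241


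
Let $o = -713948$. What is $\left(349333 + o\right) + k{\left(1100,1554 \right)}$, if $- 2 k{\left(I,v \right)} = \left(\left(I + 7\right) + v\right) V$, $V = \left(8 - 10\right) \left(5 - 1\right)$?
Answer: $-353971$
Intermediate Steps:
$V = -8$ ($V = \left(-2\right) 4 = -8$)
$k{\left(I,v \right)} = 28 + 4 I + 4 v$ ($k{\left(I,v \right)} = - \frac{\left(\left(I + 7\right) + v\right) \left(-8\right)}{2} = - \frac{\left(\left(7 + I\right) + v\right) \left(-8\right)}{2} = - \frac{\left(7 + I + v\right) \left(-8\right)}{2} = - \frac{-56 - 8 I - 8 v}{2} = 28 + 4 I + 4 v$)
$\left(349333 + o\right) + k{\left(1100,1554 \right)} = \left(349333 - 713948\right) + \left(28 + 4 \cdot 1100 + 4 \cdot 1554\right) = -364615 + \left(28 + 4400 + 6216\right) = -364615 + 10644 = -353971$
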